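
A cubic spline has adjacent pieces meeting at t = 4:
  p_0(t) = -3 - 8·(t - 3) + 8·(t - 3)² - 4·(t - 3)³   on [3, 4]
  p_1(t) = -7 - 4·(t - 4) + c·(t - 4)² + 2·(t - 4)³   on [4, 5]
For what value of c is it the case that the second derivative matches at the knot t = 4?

p_0''(t) = 16 - 24·(t - 3), so p_0''(4) = -8. On the right, p_1''(4) = 2c, so c = -4.

-4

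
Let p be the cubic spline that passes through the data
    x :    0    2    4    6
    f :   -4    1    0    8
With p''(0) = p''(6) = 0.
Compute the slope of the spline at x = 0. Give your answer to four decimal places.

Write σ_i for p''(x_i). With h_i = 2, 2, 2 and divided differences Δ_i = 5/2, -1/2, 4, the continuity of p' gives the tridiagonal system
  2·σ_0 + 8·σ_1 + 2·σ_2 = 6(Δ_1 - Δ_0) = -18
  2·σ_1 + 8·σ_2 + 2·σ_3 = 6(Δ_2 - Δ_1) = 27
Natural end conditions: σ_0 = σ_3 = 0.
Hence σ_0 = 0, σ_1 = -33/10, σ_2 = 21/5, σ_3 = 0.
On [0, 2], p'(x) = b_0 + 2c_0·x + 3d_0·x² with b_0 = Δ_0 - h_0(2σ_0 + σ_1)/6 = 18/5, c_0 = σ_0/2 = 0, d_0 = (σ_1 - σ_0)/(6h_0) = -11/40. So p'(0) = 18/5.

3.6000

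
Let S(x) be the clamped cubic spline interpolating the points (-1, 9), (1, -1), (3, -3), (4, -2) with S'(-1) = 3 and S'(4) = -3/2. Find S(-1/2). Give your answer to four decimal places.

Put M_i = S'' at the i-th knot. Here h = (2, 2, 1) and Δ = (-5, -1, 1), so the interior equations h_(i-1)·M_(i-1) + 2(h_(i-1)+h_i)·M_i + h_i·M_(i+1) = 6(Δ_i − Δ_(i-1)) read
  2·M_0 + 8·M_1 + 2·M_2 = 6(Δ_1 - Δ_0) = 24
  2·M_1 + 6·M_2 + 1·M_3 = 6(Δ_2 - Δ_1) = 12
Clamped end conditions give two more equations: 2h_0·M_0 + h_0·M_1 = 6(Δ_0 - S'(-1)) = -48 and h_2·M_2 + 2h_2·M_3 = 6(S'(4) - Δ_2) = -15.
Hence M_0 = -351/23, M_1 = 150/23, M_2 = 27/23, M_3 = -186/23.
On [-1, 1], S(x) = 9 + 3·(x + 1) - 351/46·(x + 1)² + 167/92·(x + 1)³.
With (x + 1) = 1/2: S(-1/2) = 6491/736.

8.8193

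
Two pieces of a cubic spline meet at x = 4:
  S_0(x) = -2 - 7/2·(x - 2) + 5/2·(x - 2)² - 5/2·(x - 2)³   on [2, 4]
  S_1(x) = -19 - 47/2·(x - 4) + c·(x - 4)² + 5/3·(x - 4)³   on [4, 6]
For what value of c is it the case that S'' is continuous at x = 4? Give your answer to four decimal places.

-12.5000

S_0''(x) = 5 - 15·(x - 2), so S_0''(4) = -25. On the right, S_1''(4) = 2c, so c = -25/2.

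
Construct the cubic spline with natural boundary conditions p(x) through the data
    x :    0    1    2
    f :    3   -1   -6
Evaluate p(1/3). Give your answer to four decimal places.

1.7407

With σ_i denoting the second derivative at x_i, h_i = 1, 1, and Δ_i = (y_(i+1) − y_i)/h_i = -4, -5:
  1·σ_0 + 4·σ_1 + 1·σ_2 = 6(Δ_1 - Δ_0) = -6
Natural end conditions: σ_0 = σ_2 = 0.
Solving: σ_0 = 0, σ_1 = -3/2, σ_2 = 0.
On [0, 1], p(x) = 3 - 15/4·x + 0·x² - 1/4·x³.
With x = 1/3: p(1/3) = 47/27.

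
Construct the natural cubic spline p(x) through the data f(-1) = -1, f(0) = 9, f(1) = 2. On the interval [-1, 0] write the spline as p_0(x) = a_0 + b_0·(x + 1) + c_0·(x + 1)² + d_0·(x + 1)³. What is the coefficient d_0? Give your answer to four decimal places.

With M_i denoting the second derivative at x_i, h_i = 1, 1, and Δ_i = (y_(i+1) − y_i)/h_i = 10, -7:
  1·M_0 + 4·M_1 + 1·M_2 = 6(Δ_1 - Δ_0) = -102
Natural end conditions: M_0 = M_2 = 0.
Solving the tridiagonal system: M_0 = 0, M_1 = -51/2, M_2 = 0.
On [-1, 0], with p_0(x) = a_0 + b_0·(x + 1) + c_0·(x + 1)² + d_0·(x + 1)³: c_0 = M_0/2 = 0, d_0 = (M_1 - M_0)/(6h_0) = -17/4, b_0 = Δ_0 - h_0(2M_0 + M_1)/6 = 57/4.

-4.2500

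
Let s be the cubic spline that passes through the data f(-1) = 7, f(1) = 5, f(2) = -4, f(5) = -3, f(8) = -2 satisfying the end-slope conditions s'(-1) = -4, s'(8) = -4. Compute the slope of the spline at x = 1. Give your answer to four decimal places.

Let M_i = s''(x_i). Step sizes h_i = 2, 1, 3, 3; slopes of the chords Δ_i = (y_(i+1) - y_i)/h_i = -1, -9, 1/3, 1/3.
  2·M_0 + 6·M_1 + 1·M_2 = 6(Δ_1 - Δ_0) = -48
  1·M_1 + 8·M_2 + 3·M_3 = 6(Δ_2 - Δ_1) = 56
  3·M_2 + 12·M_3 + 3·M_4 = 6(Δ_3 - Δ_2) = 0
Clamped end conditions give two more equations: 2h_0·M_0 + h_0·M_1 = 6(Δ_0 - s'(-1)) = 18 and h_3·M_3 + 2h_3·M_4 = 6(s'(8) - Δ_3) = -26.
Solving: M_0 = 1801/162, M_1 = -1072/81, M_2 = 743/81, M_3 = -112/81, M_4 = -295/81.
On [1, 2], s'(x) = b_1 + 2c_1·(x - 1) + 3d_1·(x - 1)² with b_1 = Δ_1 - h_1(2M_1 + M_2)/6 = -991/162, c_1 = M_1/2 = -536/81, d_1 = (M_2 - M_1)/(6h_1) = 605/162. So s'(1) = -991/162.

-6.1173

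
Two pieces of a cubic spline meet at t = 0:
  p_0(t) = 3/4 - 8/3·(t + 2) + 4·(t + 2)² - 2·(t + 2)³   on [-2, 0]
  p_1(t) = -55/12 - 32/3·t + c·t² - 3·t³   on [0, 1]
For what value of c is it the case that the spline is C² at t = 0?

-8

p_0''(t) = 8 - 12·(t + 2), so p_0''(0) = -16. On the right, p_1''(0) = 2c, so c = -8.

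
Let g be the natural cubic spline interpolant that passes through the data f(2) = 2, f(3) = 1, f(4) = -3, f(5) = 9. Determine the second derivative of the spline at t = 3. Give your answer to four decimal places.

With m_i denoting the second derivative at x_i, h_i = 1, 1, 1, and Δ_i = (y_(i+1) − y_i)/h_i = -1, -4, 12:
  1·m_0 + 4·m_1 + 1·m_2 = 6(Δ_1 - Δ_0) = -18
  1·m_1 + 4·m_2 + 1·m_3 = 6(Δ_2 - Δ_1) = 96
Natural end conditions: m_0 = m_3 = 0.
Solving the tridiagonal system: m_0 = 0, m_1 = -56/5, m_2 = 134/5, m_3 = 0.

-11.2000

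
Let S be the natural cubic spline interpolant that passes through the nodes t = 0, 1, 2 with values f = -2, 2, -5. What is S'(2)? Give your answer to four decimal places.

Let m_i = S''(x_i). Step sizes h_i = 1, 1; slopes of the chords Δ_i = (y_(i+1) - y_i)/h_i = 4, -7.
  1·m_0 + 4·m_1 + 1·m_2 = 6(Δ_1 - Δ_0) = -66
Natural end conditions: m_0 = m_2 = 0.
Forward elimination and back-substitution give m_0 = 0, m_1 = -33/2, m_2 = 0.
On [1, 2], S'(t) = b_1 + 2c_1·(t - 1) + 3d_1·(t - 1)² with b_1 = Δ_1 - h_1(2m_1 + m_2)/6 = -3/2, c_1 = m_1/2 = -33/4, d_1 = (m_2 - m_1)/(6h_1) = 11/4. So S'(2) = -39/4.

-9.7500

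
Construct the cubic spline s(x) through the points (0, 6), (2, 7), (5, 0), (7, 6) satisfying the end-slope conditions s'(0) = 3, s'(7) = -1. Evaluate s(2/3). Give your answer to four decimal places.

7.4830

Write m_i for s''(x_i). With h_i = 2, 3, 2 and divided differences Δ_i = 1/2, -7/3, 3, the continuity of s' gives the tridiagonal system
  2·m_0 + 10·m_1 + 3·m_2 = 6(Δ_1 - Δ_0) = -17
  3·m_1 + 10·m_2 + 2·m_3 = 6(Δ_2 - Δ_1) = 32
Clamped end conditions give two more equations: 2h_0·m_0 + h_0·m_1 = 6(Δ_0 - s'(0)) = -15 and h_2·m_2 + 2h_2·m_3 = 6(s'(7) - Δ_2) = -24.
Forward elimination and back-substitution give m_0 = -215/96, m_1 = -145/48, m_2 = 283/48, m_3 = -859/96.
On [0, 2], s(x) = 6 + 3·x - 215/192·x² - 25/384·x³.
With x = 2/3: s(2/3) = 4849/648.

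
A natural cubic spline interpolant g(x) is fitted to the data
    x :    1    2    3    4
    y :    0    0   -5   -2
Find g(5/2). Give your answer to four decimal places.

-2.7250

Write M_i for g''(x_i). With h_i = 1, 1, 1 and divided differences Δ_i = 0, -5, 3, the continuity of g' gives the tridiagonal system
  1·M_0 + 4·M_1 + 1·M_2 = 6(Δ_1 - Δ_0) = -30
  1·M_1 + 4·M_2 + 1·M_3 = 6(Δ_2 - Δ_1) = 48
Natural end conditions: M_0 = M_3 = 0.
Solving: M_0 = 0, M_1 = -56/5, M_2 = 74/5, M_3 = 0.
On [2, 3], g(x) = 0 - 56/15·(x - 2) - 28/5·(x - 2)² + 13/3·(x - 2)³.
With (x - 2) = 1/2: g(5/2) = -109/40.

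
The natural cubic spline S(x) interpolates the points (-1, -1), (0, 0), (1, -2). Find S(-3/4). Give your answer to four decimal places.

With M_i denoting the second derivative at x_i, h_i = 1, 1, and Δ_i = (y_(i+1) − y_i)/h_i = 1, -2:
  1·M_0 + 4·M_1 + 1·M_2 = 6(Δ_1 - Δ_0) = -18
Natural end conditions: M_0 = M_2 = 0.
Forward elimination and back-substitution give M_0 = 0, M_1 = -9/2, M_2 = 0.
On [-1, 0], S(x) = -1 + 7/4·(x + 1) + 0·(x + 1)² - 3/4·(x + 1)³.
With (x + 1) = 1/4: S(-3/4) = -147/256.

-0.5742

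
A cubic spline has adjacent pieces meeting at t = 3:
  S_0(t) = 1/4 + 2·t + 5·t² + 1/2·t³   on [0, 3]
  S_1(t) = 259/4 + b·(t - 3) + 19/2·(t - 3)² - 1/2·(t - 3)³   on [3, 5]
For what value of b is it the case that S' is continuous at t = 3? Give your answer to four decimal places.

45.5000

S_0'(t) = 2 + 10·t + 3/2·t², so S_0'(3) = 91/2. On the right, S_1'(3) = b, so b = 91/2.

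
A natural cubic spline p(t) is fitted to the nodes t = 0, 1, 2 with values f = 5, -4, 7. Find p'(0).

With M_i denoting the second derivative at x_i, h_i = 1, 1, and Δ_i = (y_(i+1) − y_i)/h_i = -9, 11:
  1·M_0 + 4·M_1 + 1·M_2 = 6(Δ_1 - Δ_0) = 120
Natural end conditions: M_0 = M_2 = 0.
Forward elimination and back-substitution give M_0 = 0, M_1 = 30, M_2 = 0.
On [0, 1], p'(t) = b_0 + 2c_0·t + 3d_0·t² with b_0 = Δ_0 - h_0(2M_0 + M_1)/6 = -14, c_0 = M_0/2 = 0, d_0 = (M_1 - M_0)/(6h_0) = 5. So p'(0) = -14.

-14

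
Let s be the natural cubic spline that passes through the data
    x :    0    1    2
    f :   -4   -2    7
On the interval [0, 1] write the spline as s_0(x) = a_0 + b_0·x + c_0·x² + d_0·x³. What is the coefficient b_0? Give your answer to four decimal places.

Write σ_i for s''(x_i). With h_i = 1, 1 and divided differences Δ_i = 2, 9, the continuity of s' gives the tridiagonal system
  1·σ_0 + 4·σ_1 + 1·σ_2 = 6(Δ_1 - Δ_0) = 42
Natural end conditions: σ_0 = σ_2 = 0.
Solving the tridiagonal system: σ_0 = 0, σ_1 = 21/2, σ_2 = 0.
On [0, 1], with s_0(x) = a_0 + b_0·x + c_0·x² + d_0·x³: c_0 = σ_0/2 = 0, d_0 = (σ_1 - σ_0)/(6h_0) = 7/4, b_0 = Δ_0 - h_0(2σ_0 + σ_1)/6 = 1/4.

0.2500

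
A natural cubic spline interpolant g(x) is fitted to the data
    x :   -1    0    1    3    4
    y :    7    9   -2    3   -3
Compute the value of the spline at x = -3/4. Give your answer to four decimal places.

8.4874

Put σ_i = g'' at the i-th knot. Here h = (1, 1, 2, 1) and Δ = (2, -11, 5/2, -6), so the interior equations h_(i-1)·σ_(i-1) + 2(h_(i-1)+h_i)·σ_i + h_i·σ_(i+1) = 6(Δ_i − Δ_(i-1)) read
  1·σ_0 + 4·σ_1 + 1·σ_2 = 6(Δ_1 - Δ_0) = -78
  1·σ_1 + 6·σ_2 + 2·σ_3 = 6(Δ_2 - Δ_1) = 81
  2·σ_2 + 6·σ_3 + 1·σ_4 = 6(Δ_3 - Δ_2) = -51
Natural end conditions: σ_0 = σ_4 = 0.
Hence σ_0 = 0, σ_1 = -1542/61, σ_2 = 1410/61, σ_3 = -1977/122, σ_4 = 0.
On [-1, 0], g(x) = 7 + 379/61·(x + 1) + 0·(x + 1)² - 257/61·(x + 1)³.
With (x + 1) = 1/4: g(-3/4) = 33135/3904.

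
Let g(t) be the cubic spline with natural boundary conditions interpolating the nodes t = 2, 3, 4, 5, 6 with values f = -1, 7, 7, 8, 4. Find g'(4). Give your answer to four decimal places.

Write m_i for g''(x_i). With h_i = 1, 1, 1, 1 and divided differences Δ_i = 8, 0, 1, -4, the continuity of g' gives the tridiagonal system
  1·m_0 + 4·m_1 + 1·m_2 = 6(Δ_1 - Δ_0) = -48
  1·m_1 + 4·m_2 + 1·m_3 = 6(Δ_2 - Δ_1) = 6
  1·m_2 + 4·m_3 + 1·m_4 = 6(Δ_3 - Δ_2) = -30
Natural end conditions: m_0 = m_4 = 0.
Solving the tridiagonal system: m_0 = 0, m_1 = -387/28, m_2 = 51/7, m_3 = -261/28, m_4 = 0.
On [4, 5], g'(t) = b_2 + 2c_2·(t - 4) + 3d_2·(t - 4)² with b_2 = Δ_2 - h_2(2m_2 + m_3)/6 = 1/8, c_2 = m_2/2 = 51/14, d_2 = (m_3 - m_2)/(6h_2) = -155/56. So g'(4) = 1/8.

0.1250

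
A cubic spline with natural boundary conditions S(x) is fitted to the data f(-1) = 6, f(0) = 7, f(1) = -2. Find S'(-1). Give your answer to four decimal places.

Put m_i = S'' at the i-th knot. Here h = (1, 1) and Δ = (1, -9), so the interior equations h_(i-1)·m_(i-1) + 2(h_(i-1)+h_i)·m_i + h_i·m_(i+1) = 6(Δ_i − Δ_(i-1)) read
  1·m_0 + 4·m_1 + 1·m_2 = 6(Δ_1 - Δ_0) = -60
Natural end conditions: m_0 = m_2 = 0.
Hence m_0 = 0, m_1 = -15, m_2 = 0.
On [-1, 0], S'(x) = b_0 + 2c_0·(x + 1) + 3d_0·(x + 1)² with b_0 = Δ_0 - h_0(2m_0 + m_1)/6 = 7/2, c_0 = m_0/2 = 0, d_0 = (m_1 - m_0)/(6h_0) = -5/2. So S'(-1) = 7/2.

3.5000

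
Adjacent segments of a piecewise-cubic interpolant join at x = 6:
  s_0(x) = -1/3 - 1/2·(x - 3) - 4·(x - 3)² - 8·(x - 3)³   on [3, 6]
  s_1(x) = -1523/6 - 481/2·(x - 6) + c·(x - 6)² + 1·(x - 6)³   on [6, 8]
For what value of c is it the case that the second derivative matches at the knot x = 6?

s_0''(x) = -8 - 48·(x - 3), so s_0''(6) = -152. On the right, s_1''(6) = 2c, so c = -76.

-76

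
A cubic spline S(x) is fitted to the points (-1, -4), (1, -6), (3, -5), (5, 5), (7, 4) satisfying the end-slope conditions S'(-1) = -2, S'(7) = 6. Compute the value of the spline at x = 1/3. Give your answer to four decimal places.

-5.5079

Put m_i = S'' at the i-th knot. Here h = (2, 2, 2, 2) and Δ = (-1, 1/2, 5, -1/2), so the interior equations h_(i-1)·m_(i-1) + 2(h_(i-1)+h_i)·m_i + h_i·m_(i+1) = 6(Δ_i − Δ_(i-1)) read
  2·m_0 + 8·m_1 + 2·m_2 = 6(Δ_1 - Δ_0) = 9
  2·m_1 + 8·m_2 + 2·m_3 = 6(Δ_2 - Δ_1) = 27
  2·m_2 + 8·m_3 + 2·m_4 = 6(Δ_3 - Δ_2) = -33
Clamped end conditions give two more equations: 2h_0·m_0 + h_0·m_1 = 6(Δ_0 - S'(-1)) = 6 and h_3·m_3 + 2h_3·m_4 = 6(S'(7) - Δ_3) = 39.
Solving: m_0 = 107/56, m_1 = -23/28, m_2 = 47/8, m_3 = -257/28, m_4 = 803/56.
On [-1, 1], S(x) = -4 - 2·(x + 1) + 107/112·(x + 1)² - 51/224·(x + 1)³.
With (x + 1) = 4/3: S(1/3) = -347/63.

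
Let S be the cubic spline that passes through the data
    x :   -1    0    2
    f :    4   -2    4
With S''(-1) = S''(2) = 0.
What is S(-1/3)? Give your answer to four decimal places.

Write m_i for S''(x_i). With h_i = 1, 2 and divided differences Δ_i = -6, 3, the continuity of S' gives the tridiagonal system
  1·m_0 + 6·m_1 + 2·m_2 = 6(Δ_1 - Δ_0) = 54
Natural end conditions: m_0 = m_2 = 0.
Forward elimination and back-substitution give m_0 = 0, m_1 = 9, m_2 = 0.
On [-1, 0], S(x) = 4 - 15/2·(x + 1) + 0·(x + 1)² + 3/2·(x + 1)³.
With (x + 1) = 2/3: S(-1/3) = -5/9.

-0.5556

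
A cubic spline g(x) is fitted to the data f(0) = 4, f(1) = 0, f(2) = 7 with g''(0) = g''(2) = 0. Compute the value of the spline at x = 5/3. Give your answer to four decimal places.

3.8519

Put M_i = g'' at the i-th knot. Here h = (1, 1) and Δ = (-4, 7), so the interior equations h_(i-1)·M_(i-1) + 2(h_(i-1)+h_i)·M_i + h_i·M_(i+1) = 6(Δ_i − Δ_(i-1)) read
  1·M_0 + 4·M_1 + 1·M_2 = 6(Δ_1 - Δ_0) = 66
Natural end conditions: M_0 = M_2 = 0.
Hence M_0 = 0, M_1 = 33/2, M_2 = 0.
On [1, 2], g(x) = 0 + 3/2·(x - 1) + 33/4·(x - 1)² - 11/4·(x - 1)³.
With (x - 1) = 2/3: g(5/3) = 104/27.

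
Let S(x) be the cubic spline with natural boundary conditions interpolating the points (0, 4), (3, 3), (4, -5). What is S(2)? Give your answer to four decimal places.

Let m_i = S''(x_i). Step sizes h_i = 3, 1; slopes of the chords Δ_i = (y_(i+1) - y_i)/h_i = -1/3, -8.
  3·m_0 + 8·m_1 + 1·m_2 = 6(Δ_1 - Δ_0) = -46
Natural end conditions: m_0 = m_2 = 0.
Forward elimination and back-substitution give m_0 = 0, m_1 = -23/4, m_2 = 0.
On [0, 3], S(x) = 4 + 61/24·x + 0·x² - 23/72·x³.
With x = 2: S(2) = 235/36.

6.5278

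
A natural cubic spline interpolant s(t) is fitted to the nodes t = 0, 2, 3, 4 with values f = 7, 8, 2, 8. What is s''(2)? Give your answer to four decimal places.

Put σ_i = s'' at the i-th knot. Here h = (2, 1, 1) and Δ = (1/2, -6, 6), so the interior equations h_(i-1)·σ_(i-1) + 2(h_(i-1)+h_i)·σ_i + h_i·σ_(i+1) = 6(Δ_i − Δ_(i-1)) read
  2·σ_0 + 6·σ_1 + 1·σ_2 = 6(Δ_1 - Δ_0) = -39
  1·σ_1 + 4·σ_2 + 1·σ_3 = 6(Δ_2 - Δ_1) = 72
Natural end conditions: σ_0 = σ_3 = 0.
Forward elimination and back-substitution give σ_0 = 0, σ_1 = -228/23, σ_2 = 471/23, σ_3 = 0.

-9.9130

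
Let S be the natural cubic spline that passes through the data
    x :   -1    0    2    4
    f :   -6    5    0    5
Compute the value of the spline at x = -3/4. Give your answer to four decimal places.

Put M_i = S'' at the i-th knot. Here h = (1, 2, 2) and Δ = (11, -5/2, 5/2), so the interior equations h_(i-1)·M_(i-1) + 2(h_(i-1)+h_i)·M_i + h_i·M_(i+1) = 6(Δ_i − Δ_(i-1)) read
  1·M_0 + 6·M_1 + 2·M_2 = 6(Δ_1 - Δ_0) = -81
  2·M_1 + 8·M_2 + 2·M_3 = 6(Δ_2 - Δ_1) = 30
Natural end conditions: M_0 = M_3 = 0.
Hence M_0 = 0, M_1 = -177/11, M_2 = 171/22, M_3 = 0.
On [-1, 0], S(x) = -6 + 301/22·(x + 1) + 0·(x + 1)² - 59/22·(x + 1)³.
With (x + 1) = 1/4: S(-3/4) = -3691/1408.

-2.6214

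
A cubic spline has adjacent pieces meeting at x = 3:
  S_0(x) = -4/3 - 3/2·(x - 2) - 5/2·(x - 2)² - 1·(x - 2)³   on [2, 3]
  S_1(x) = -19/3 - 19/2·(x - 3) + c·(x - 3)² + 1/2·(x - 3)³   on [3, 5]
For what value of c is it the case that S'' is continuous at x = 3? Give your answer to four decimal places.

S_0''(x) = -5 - 6·(x - 2), so S_0''(3) = -11. On the right, S_1''(3) = 2c, so c = -11/2.

-5.5000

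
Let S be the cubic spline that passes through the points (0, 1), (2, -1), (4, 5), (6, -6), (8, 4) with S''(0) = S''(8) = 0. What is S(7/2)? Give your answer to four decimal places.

4.8987

Put σ_i = S'' at the i-th knot. Here h = (2, 2, 2, 2) and Δ = (-1, 3, -11/2, 5), so the interior equations h_(i-1)·σ_(i-1) + 2(h_(i-1)+h_i)·σ_i + h_i·σ_(i+1) = 6(Δ_i − Δ_(i-1)) read
  2·σ_0 + 8·σ_1 + 2·σ_2 = 6(Δ_1 - Δ_0) = 24
  2·σ_1 + 8·σ_2 + 2·σ_3 = 6(Δ_2 - Δ_1) = -51
  2·σ_2 + 8·σ_3 + 2·σ_4 = 6(Δ_3 - Δ_2) = 63
Natural end conditions: σ_0 = σ_4 = 0.
Solving the tridiagonal system: σ_0 = 0, σ_1 = 627/112, σ_2 = -291/28, σ_3 = 1173/112, σ_4 = 0.
On [2, 4], S(t) = -1 + 153/56·(t - 2) + 627/224·(t - 2)² - 597/448·(t - 2)³.
With (t - 2) = 3/2: S(7/2) = 17557/3584.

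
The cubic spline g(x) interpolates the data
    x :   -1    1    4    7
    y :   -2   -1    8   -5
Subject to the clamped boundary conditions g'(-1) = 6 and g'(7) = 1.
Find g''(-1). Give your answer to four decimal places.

Write m_i for g''(x_i). With h_i = 2, 3, 3 and divided differences Δ_i = 1/2, 3, -13/3, the continuity of g' gives the tridiagonal system
  2·m_0 + 10·m_1 + 3·m_2 = 6(Δ_1 - Δ_0) = 15
  3·m_1 + 12·m_2 + 3·m_3 = 6(Δ_2 - Δ_1) = -44
Clamped end conditions give two more equations: 2h_0·m_0 + h_0·m_1 = 6(Δ_0 - g'(-1)) = -33 and h_2·m_2 + 2h_2·m_3 = 6(g'(7) - Δ_2) = 32.
Hence m_0 = -427/38, m_1 = 227/38, m_2 = -141/19, m_3 = 1031/114.

-11.2368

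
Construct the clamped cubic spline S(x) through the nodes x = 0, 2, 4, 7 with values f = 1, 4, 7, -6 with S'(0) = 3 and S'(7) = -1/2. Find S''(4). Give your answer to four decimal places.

-6.0270

Write σ_i for S''(x_i). With h_i = 2, 2, 3 and divided differences Δ_i = 3/2, 3/2, -13/3, the continuity of S' gives the tridiagonal system
  2·σ_0 + 8·σ_1 + 2·σ_2 = 6(Δ_1 - Δ_0) = 0
  2·σ_1 + 10·σ_2 + 3·σ_3 = 6(Δ_2 - Δ_1) = -35
Clamped end conditions give two more equations: 2h_0·σ_0 + h_0·σ_1 = 6(Δ_0 - S'(0)) = -9 and h_2·σ_2 + 2h_2·σ_3 = 6(S'(7) - Δ_2) = 23.
Hence σ_0 = -127/37, σ_1 = 175/74, σ_2 = -223/37, σ_3 = 760/111.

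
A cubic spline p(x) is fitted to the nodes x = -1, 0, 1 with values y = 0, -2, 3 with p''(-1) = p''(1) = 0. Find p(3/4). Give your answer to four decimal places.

1.3398

Write M_i for p''(x_i). With h_i = 1, 1 and divided differences Δ_i = -2, 5, the continuity of p' gives the tridiagonal system
  1·M_0 + 4·M_1 + 1·M_2 = 6(Δ_1 - Δ_0) = 42
Natural end conditions: M_0 = M_2 = 0.
Solving: M_0 = 0, M_1 = 21/2, M_2 = 0.
On [0, 1], p(x) = -2 + 3/2·x + 21/4·x² - 7/4·x³.
With x = 3/4: p(3/4) = 343/256.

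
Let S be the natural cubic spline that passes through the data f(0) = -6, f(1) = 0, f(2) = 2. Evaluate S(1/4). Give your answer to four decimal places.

-4.2656

Let M_i = S''(x_i). Step sizes h_i = 1, 1; slopes of the chords Δ_i = (y_(i+1) - y_i)/h_i = 6, 2.
  1·M_0 + 4·M_1 + 1·M_2 = 6(Δ_1 - Δ_0) = -24
Natural end conditions: M_0 = M_2 = 0.
Hence M_0 = 0, M_1 = -6, M_2 = 0.
On [0, 1], S(x) = -6 + 7·x + 0·x² - 1·x³.
With x = 1/4: S(1/4) = -273/64.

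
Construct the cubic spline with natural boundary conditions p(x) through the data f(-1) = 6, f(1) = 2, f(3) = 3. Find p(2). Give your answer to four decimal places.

Write σ_i for p''(x_i). With h_i = 2, 2 and divided differences Δ_i = -2, 1/2, the continuity of p' gives the tridiagonal system
  2·σ_0 + 8·σ_1 + 2·σ_2 = 6(Δ_1 - Δ_0) = 15
Natural end conditions: σ_0 = σ_2 = 0.
Forward elimination and back-substitution give σ_0 = 0, σ_1 = 15/8, σ_2 = 0.
On [1, 3], p(x) = 2 - 3/4·(x - 1) + 15/16·(x - 1)² - 5/32·(x - 1)³.
With (x - 1) = 1: p(2) = 65/32.

2.0313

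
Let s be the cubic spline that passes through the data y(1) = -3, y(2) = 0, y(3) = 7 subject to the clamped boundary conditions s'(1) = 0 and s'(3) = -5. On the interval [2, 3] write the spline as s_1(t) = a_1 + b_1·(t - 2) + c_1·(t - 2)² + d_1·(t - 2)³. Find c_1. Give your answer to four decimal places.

8.5000

Let m_i = s''(x_i). Step sizes h_i = 1, 1; slopes of the chords Δ_i = (y_(i+1) - y_i)/h_i = 3, 7.
  1·m_0 + 4·m_1 + 1·m_2 = 6(Δ_1 - Δ_0) = 24
Clamped end conditions give two more equations: 2h_0·m_0 + h_0·m_1 = 6(Δ_0 - s'(1)) = 18 and h_1·m_1 + 2h_1·m_2 = 6(s'(3) - Δ_1) = -72.
Hence m_0 = 1/2, m_1 = 17, m_2 = -89/2.
On [2, 3], with s_1(t) = a_1 + b_1·(t - 2) + c_1·(t - 2)² + d_1·(t - 2)³: c_1 = m_1/2 = 17/2, d_1 = (m_2 - m_1)/(6h_1) = -41/4, b_1 = Δ_1 - h_1(2m_1 + m_2)/6 = 35/4.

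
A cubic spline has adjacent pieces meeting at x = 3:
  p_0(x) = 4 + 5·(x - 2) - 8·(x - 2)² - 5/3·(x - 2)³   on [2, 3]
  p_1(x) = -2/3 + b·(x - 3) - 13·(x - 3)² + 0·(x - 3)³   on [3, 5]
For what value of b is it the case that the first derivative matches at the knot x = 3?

-16

p_0'(x) = 5 - 16·(x - 2) - 5·(x - 2)², so p_0'(3) = -16. On the right, p_1'(3) = b, so b = -16.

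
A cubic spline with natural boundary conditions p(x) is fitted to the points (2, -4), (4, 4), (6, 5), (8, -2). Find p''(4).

-2

Write M_i for p''(x_i). With h_i = 2, 2, 2 and divided differences Δ_i = 4, 1/2, -7/2, the continuity of p' gives the tridiagonal system
  2·M_0 + 8·M_1 + 2·M_2 = 6(Δ_1 - Δ_0) = -21
  2·M_1 + 8·M_2 + 2·M_3 = 6(Δ_2 - Δ_1) = -24
Natural end conditions: M_0 = M_3 = 0.
Solving the tridiagonal system: M_0 = 0, M_1 = -2, M_2 = -5/2, M_3 = 0.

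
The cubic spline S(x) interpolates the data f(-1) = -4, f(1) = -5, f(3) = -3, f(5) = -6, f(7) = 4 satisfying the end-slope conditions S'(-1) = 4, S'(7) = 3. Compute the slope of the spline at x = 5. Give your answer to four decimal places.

2.0714

With σ_i denoting the second derivative at x_i, h_i = 2, 2, 2, 2, and Δ_i = (y_(i+1) − y_i)/h_i = -1/2, 1, -3/2, 5:
  2·σ_0 + 8·σ_1 + 2·σ_2 = 6(Δ_1 - Δ_0) = 9
  2·σ_1 + 8·σ_2 + 2·σ_3 = 6(Δ_2 - Δ_1) = -15
  2·σ_2 + 8·σ_3 + 2·σ_4 = 6(Δ_3 - Δ_2) = 39
Clamped end conditions give two more equations: 2h_0·σ_0 + h_0·σ_1 = 6(Δ_0 - S'(-1)) = -27 and h_3·σ_3 + 2h_3·σ_4 = 6(S'(7) - Δ_3) = -12.
Solving the tridiagonal system: σ_0 = -127/14, σ_1 = 65/14, σ_2 = -5, σ_3 = 55/7, σ_4 = -97/14.
On [5, 7], S'(x) = b_3 + 2c_3·(x - 5) + 3d_3·(x - 5)² with b_3 = Δ_3 - h_3(2σ_3 + σ_4)/6 = 29/14, c_3 = σ_3/2 = 55/14, d_3 = (σ_4 - σ_3)/(6h_3) = -69/56. So S'(5) = 29/14.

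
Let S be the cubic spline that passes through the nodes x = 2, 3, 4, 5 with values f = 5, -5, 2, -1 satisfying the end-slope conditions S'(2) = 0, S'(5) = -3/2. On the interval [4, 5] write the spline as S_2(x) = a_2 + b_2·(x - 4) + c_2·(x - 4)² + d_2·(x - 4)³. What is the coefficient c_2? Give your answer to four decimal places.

Let σ_i = S''(x_i). Step sizes h_i = 1, 1, 1; slopes of the chords Δ_i = (y_(i+1) - y_i)/h_i = -10, 7, -3.
  1·σ_0 + 4·σ_1 + 1·σ_2 = 6(Δ_1 - Δ_0) = 102
  1·σ_1 + 4·σ_2 + 1·σ_3 = 6(Δ_2 - Δ_1) = -60
Clamped end conditions give two more equations: 2h_0·σ_0 + h_0·σ_1 = 6(Δ_0 - S'(2)) = -60 and h_2·σ_2 + 2h_2·σ_3 = 6(S'(5) - Δ_2) = 9.
Hence σ_0 = -267/5, σ_1 = 234/5, σ_2 = -159/5, σ_3 = 102/5.
On [4, 5], with S_2(x) = a_2 + b_2·(x - 4) + c_2·(x - 4)² + d_2·(x - 4)³: c_2 = σ_2/2 = -159/10, d_2 = (σ_3 - σ_2)/(6h_2) = 87/10, b_2 = Δ_2 - h_2(2σ_2 + σ_3)/6 = 21/5.

-15.9000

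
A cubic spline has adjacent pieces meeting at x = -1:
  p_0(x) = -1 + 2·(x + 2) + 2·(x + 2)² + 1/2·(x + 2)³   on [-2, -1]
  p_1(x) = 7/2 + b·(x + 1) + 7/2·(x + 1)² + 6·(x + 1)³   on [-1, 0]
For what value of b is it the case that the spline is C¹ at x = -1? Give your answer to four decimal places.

p_0'(x) = 2 + 4·(x + 2) + 3/2·(x + 2)², so p_0'(-1) = 15/2. On the right, p_1'(-1) = b, so b = 15/2.

7.5000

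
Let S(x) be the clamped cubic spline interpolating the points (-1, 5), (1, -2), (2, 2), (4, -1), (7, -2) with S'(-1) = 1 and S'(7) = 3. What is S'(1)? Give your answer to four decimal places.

Let m_i = S''(x_i). Step sizes h_i = 2, 1, 2, 3; slopes of the chords Δ_i = (y_(i+1) - y_i)/h_i = -7/2, 4, -3/2, -1/3.
  2·m_0 + 6·m_1 + 1·m_2 = 6(Δ_1 - Δ_0) = 45
  1·m_1 + 6·m_2 + 2·m_3 = 6(Δ_2 - Δ_1) = -33
  2·m_2 + 10·m_3 + 3·m_4 = 6(Δ_3 - Δ_2) = 7
Clamped end conditions give two more equations: 2h_0·m_0 + h_0·m_1 = 6(Δ_0 - S'(-1)) = -27 and h_3·m_3 + 2h_3·m_4 = 6(S'(7) - Δ_3) = 20.
Hence m_0 = -8109/604, m_1 = 2016/151, m_2 = -2493/302, m_3 = 240/151, m_4 = 1150/453.
On [1, 2], S'(x) = b_1 + 2c_1·(x - 1) + 3d_1·(x - 1)² with b_1 = Δ_1 - h_1(2m_1 + m_2)/6 = 559/604, c_1 = m_1/2 = 1008/151, d_1 = (m_2 - m_1)/(6h_1) = -2175/604. So S'(1) = 559/604.

0.9255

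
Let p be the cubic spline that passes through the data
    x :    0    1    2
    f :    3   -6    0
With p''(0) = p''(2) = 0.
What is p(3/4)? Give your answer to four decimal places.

Let M_i = p''(x_i). Step sizes h_i = 1, 1; slopes of the chords Δ_i = (y_(i+1) - y_i)/h_i = -9, 6.
  1·M_0 + 4·M_1 + 1·M_2 = 6(Δ_1 - Δ_0) = 90
Natural end conditions: M_0 = M_2 = 0.
Forward elimination and back-substitution give M_0 = 0, M_1 = 45/2, M_2 = 0.
On [0, 1], p(x) = 3 - 51/4·x + 0·x² + 15/4·x³.
With x = 3/4: p(3/4) = -1275/256.

-4.9805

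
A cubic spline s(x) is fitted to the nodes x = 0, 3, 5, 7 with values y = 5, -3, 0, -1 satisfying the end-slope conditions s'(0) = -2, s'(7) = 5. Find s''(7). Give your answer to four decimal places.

With m_i denoting the second derivative at x_i, h_i = 3, 2, 2, and Δ_i = (y_(i+1) − y_i)/h_i = -8/3, 3/2, -1/2:
  3·m_0 + 10·m_1 + 2·m_2 = 6(Δ_1 - Δ_0) = 25
  2·m_1 + 8·m_2 + 2·m_3 = 6(Δ_2 - Δ_1) = -12
Clamped end conditions give two more equations: 2h_0·m_0 + h_0·m_1 = 6(Δ_0 - s'(0)) = -4 and h_2·m_2 + 2h_2·m_3 = 6(s'(7) - Δ_2) = 33.
Forward elimination and back-substitution give m_0 = -320/111, m_1 = 164/37, m_2 = -395/74, m_3 = 404/37.

10.9189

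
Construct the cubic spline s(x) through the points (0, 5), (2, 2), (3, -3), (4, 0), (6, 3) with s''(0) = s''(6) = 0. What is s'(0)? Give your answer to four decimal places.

0.4697

With M_i denoting the second derivative at x_i, h_i = 2, 1, 1, 2, and Δ_i = (y_(i+1) − y_i)/h_i = -3/2, -5, 3, 3/2:
  2·M_0 + 6·M_1 + 1·M_2 = 6(Δ_1 - Δ_0) = -21
  1·M_1 + 4·M_2 + 1·M_3 = 6(Δ_2 - Δ_1) = 48
  1·M_2 + 6·M_3 + 2·M_4 = 6(Δ_3 - Δ_2) = -9
Natural end conditions: M_0 = M_4 = 0.
Solving the tridiagonal system: M_0 = 0, M_1 = -65/11, M_2 = 159/11, M_3 = -43/11, M_4 = 0.
On [0, 2], s'(x) = b_0 + 2c_0·x + 3d_0·x² with b_0 = Δ_0 - h_0(2M_0 + M_1)/6 = 31/66, c_0 = M_0/2 = 0, d_0 = (M_1 - M_0)/(6h_0) = -65/132. So s'(0) = 31/66.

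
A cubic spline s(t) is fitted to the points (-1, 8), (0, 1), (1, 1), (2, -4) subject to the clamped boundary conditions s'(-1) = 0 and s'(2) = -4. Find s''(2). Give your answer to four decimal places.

Write M_i for s''(x_i). With h_i = 1, 1, 1 and divided differences Δ_i = -7, 0, -5, the continuity of s' gives the tridiagonal system
  1·M_0 + 4·M_1 + 1·M_2 = 6(Δ_1 - Δ_0) = 42
  1·M_1 + 4·M_2 + 1·M_3 = 6(Δ_2 - Δ_1) = -30
Clamped end conditions give two more equations: 2h_0·M_0 + h_0·M_1 = 6(Δ_0 - s'(-1)) = -42 and h_2·M_2 + 2h_2·M_3 = 6(s'(2) - Δ_2) = 6.
Solving the tridiagonal system: M_0 = -484/15, M_1 = 338/15, M_2 = -238/15, M_3 = 164/15.

10.9333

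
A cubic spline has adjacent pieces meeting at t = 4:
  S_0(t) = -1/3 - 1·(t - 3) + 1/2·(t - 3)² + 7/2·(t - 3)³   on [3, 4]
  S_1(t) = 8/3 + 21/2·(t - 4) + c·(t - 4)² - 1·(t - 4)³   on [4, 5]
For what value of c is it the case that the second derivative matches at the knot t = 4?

11

S_0''(t) = 1 + 21·(t - 3), so S_0''(4) = 22. On the right, S_1''(4) = 2c, so c = 11.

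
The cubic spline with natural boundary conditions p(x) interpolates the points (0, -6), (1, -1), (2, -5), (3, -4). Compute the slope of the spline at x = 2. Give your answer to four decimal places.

With σ_i denoting the second derivative at x_i, h_i = 1, 1, 1, and Δ_i = (y_(i+1) − y_i)/h_i = 5, -4, 1:
  1·σ_0 + 4·σ_1 + 1·σ_2 = 6(Δ_1 - Δ_0) = -54
  1·σ_1 + 4·σ_2 + 1·σ_3 = 6(Δ_2 - Δ_1) = 30
Natural end conditions: σ_0 = σ_3 = 0.
Forward elimination and back-substitution give σ_0 = 0, σ_1 = -82/5, σ_2 = 58/5, σ_3 = 0.
On [2, 3], p'(x) = b_2 + 2c_2·(x - 2) + 3d_2·(x - 2)² with b_2 = Δ_2 - h_2(2σ_2 + σ_3)/6 = -43/15, c_2 = σ_2/2 = 29/5, d_2 = (σ_3 - σ_2)/(6h_2) = -29/15. So p'(2) = -43/15.

-2.8667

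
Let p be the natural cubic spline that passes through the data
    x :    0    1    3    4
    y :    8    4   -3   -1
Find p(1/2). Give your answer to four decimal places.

6.0938

With M_i denoting the second derivative at x_i, h_i = 1, 2, 1, and Δ_i = (y_(i+1) − y_i)/h_i = -4, -7/2, 2:
  1·M_0 + 6·M_1 + 2·M_2 = 6(Δ_1 - Δ_0) = 3
  2·M_1 + 6·M_2 + 1·M_3 = 6(Δ_2 - Δ_1) = 33
Natural end conditions: M_0 = M_3 = 0.
Hence M_0 = 0, M_1 = -3/2, M_2 = 6, M_3 = 0.
On [0, 1], p(x) = 8 - 15/4·x + 0·x² - 1/4·x³.
With x = 1/2: p(1/2) = 195/32.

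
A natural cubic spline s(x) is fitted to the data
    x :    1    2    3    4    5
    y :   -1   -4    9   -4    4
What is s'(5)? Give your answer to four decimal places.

15.7679

Let σ_i = s''(x_i). Step sizes h_i = 1, 1, 1, 1; slopes of the chords Δ_i = (y_(i+1) - y_i)/h_i = -3, 13, -13, 8.
  1·σ_0 + 4·σ_1 + 1·σ_2 = 6(Δ_1 - Δ_0) = 96
  1·σ_1 + 4·σ_2 + 1·σ_3 = 6(Δ_2 - Δ_1) = -156
  1·σ_2 + 4·σ_3 + 1·σ_4 = 6(Δ_3 - Δ_2) = 126
Natural end conditions: σ_0 = σ_4 = 0.
Hence σ_0 = 0, σ_1 = 1095/28, σ_2 = -423/7, σ_3 = 1305/28, σ_4 = 0.
On [4, 5], s'(x) = b_3 + 2c_3·(x - 4) + 3d_3·(x - 4)² with b_3 = Δ_3 - h_3(2σ_3 + σ_4)/6 = -211/28, c_3 = σ_3/2 = 1305/56, d_3 = (σ_4 - σ_3)/(6h_3) = -435/56. So s'(5) = 883/56.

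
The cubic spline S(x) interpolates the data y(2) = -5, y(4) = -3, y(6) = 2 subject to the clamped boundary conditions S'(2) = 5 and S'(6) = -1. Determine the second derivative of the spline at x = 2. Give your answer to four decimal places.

-8.6250

Let M_i = S''(x_i). Step sizes h_i = 2, 2; slopes of the chords Δ_i = (y_(i+1) - y_i)/h_i = 1, 5/2.
  2·M_0 + 8·M_1 + 2·M_2 = 6(Δ_1 - Δ_0) = 9
Clamped end conditions give two more equations: 2h_0·M_0 + h_0·M_1 = 6(Δ_0 - S'(2)) = -24 and h_1·M_1 + 2h_1·M_2 = 6(S'(6) - Δ_1) = -21.
Solving: M_0 = -69/8, M_1 = 21/4, M_2 = -63/8.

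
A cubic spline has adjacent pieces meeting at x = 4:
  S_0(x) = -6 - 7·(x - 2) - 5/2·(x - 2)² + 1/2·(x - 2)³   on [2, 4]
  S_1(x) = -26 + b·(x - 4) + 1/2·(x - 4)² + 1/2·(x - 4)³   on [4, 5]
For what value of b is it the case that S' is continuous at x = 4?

-11

S_0'(x) = -7 - 5·(x - 2) + 3/2·(x - 2)², so S_0'(4) = -11. On the right, S_1'(4) = b, so b = -11.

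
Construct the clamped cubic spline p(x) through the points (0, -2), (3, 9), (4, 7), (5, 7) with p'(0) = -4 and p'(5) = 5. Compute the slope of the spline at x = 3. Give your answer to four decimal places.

0.7241

With σ_i denoting the second derivative at x_i, h_i = 3, 1, 1, and Δ_i = (y_(i+1) − y_i)/h_i = 11/3, -2, 0:
  3·σ_0 + 8·σ_1 + 1·σ_2 = 6(Δ_1 - Δ_0) = -34
  1·σ_1 + 4·σ_2 + 1·σ_3 = 6(Δ_2 - Δ_1) = 12
Clamped end conditions give two more equations: 2h_0·σ_0 + h_0·σ_1 = 6(Δ_0 - p'(0)) = 46 and h_2·σ_2 + 2h_2·σ_3 = 6(p'(5) - Δ_2) = 30.
Solving the tridiagonal system: σ_0 = 1060/87, σ_1 = -262/29, σ_2 = 50/29, σ_3 = 410/29.
On [3, 4], p'(x) = b_1 + 2c_1·(x - 3) + 3d_1·(x - 3)² with b_1 = Δ_1 - h_1(2σ_1 + σ_2)/6 = 21/29, c_1 = σ_1/2 = -131/29, d_1 = (σ_2 - σ_1)/(6h_1) = 52/29. So p'(3) = 21/29.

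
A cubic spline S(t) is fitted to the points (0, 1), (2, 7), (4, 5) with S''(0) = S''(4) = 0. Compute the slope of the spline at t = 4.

-2

Let M_i = S''(x_i). Step sizes h_i = 2, 2; slopes of the chords Δ_i = (y_(i+1) - y_i)/h_i = 3, -1.
  2·M_0 + 8·M_1 + 2·M_2 = 6(Δ_1 - Δ_0) = -24
Natural end conditions: M_0 = M_2 = 0.
Solving the tridiagonal system: M_0 = 0, M_1 = -3, M_2 = 0.
On [2, 4], S'(t) = b_1 + 2c_1·(t - 2) + 3d_1·(t - 2)² with b_1 = Δ_1 - h_1(2M_1 + M_2)/6 = 1, c_1 = M_1/2 = -3/2, d_1 = (M_2 - M_1)/(6h_1) = 1/4. So S'(4) = -2.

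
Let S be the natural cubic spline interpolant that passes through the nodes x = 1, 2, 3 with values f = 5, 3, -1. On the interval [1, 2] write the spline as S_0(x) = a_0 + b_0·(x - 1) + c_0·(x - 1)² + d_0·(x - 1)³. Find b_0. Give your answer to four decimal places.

-1.5000

Let σ_i = S''(x_i). Step sizes h_i = 1, 1; slopes of the chords Δ_i = (y_(i+1) - y_i)/h_i = -2, -4.
  1·σ_0 + 4·σ_1 + 1·σ_2 = 6(Δ_1 - Δ_0) = -12
Natural end conditions: σ_0 = σ_2 = 0.
Solving: σ_0 = 0, σ_1 = -3, σ_2 = 0.
On [1, 2], with S_0(x) = a_0 + b_0·(x - 1) + c_0·(x - 1)² + d_0·(x - 1)³: c_0 = σ_0/2 = 0, d_0 = (σ_1 - σ_0)/(6h_0) = -1/2, b_0 = Δ_0 - h_0(2σ_0 + σ_1)/6 = -3/2.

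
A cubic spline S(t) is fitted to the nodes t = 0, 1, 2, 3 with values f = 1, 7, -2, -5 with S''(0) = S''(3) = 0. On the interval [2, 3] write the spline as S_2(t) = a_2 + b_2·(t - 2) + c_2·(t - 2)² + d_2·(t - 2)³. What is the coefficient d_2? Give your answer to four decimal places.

-2.6000

With M_i denoting the second derivative at x_i, h_i = 1, 1, 1, and Δ_i = (y_(i+1) − y_i)/h_i = 6, -9, -3:
  1·M_0 + 4·M_1 + 1·M_2 = 6(Δ_1 - Δ_0) = -90
  1·M_1 + 4·M_2 + 1·M_3 = 6(Δ_2 - Δ_1) = 36
Natural end conditions: M_0 = M_3 = 0.
Forward elimination and back-substitution give M_0 = 0, M_1 = -132/5, M_2 = 78/5, M_3 = 0.
On [2, 3], with S_2(t) = a_2 + b_2·(t - 2) + c_2·(t - 2)² + d_2·(t - 2)³: c_2 = M_2/2 = 39/5, d_2 = (M_3 - M_2)/(6h_2) = -13/5, b_2 = Δ_2 - h_2(2M_2 + M_3)/6 = -41/5.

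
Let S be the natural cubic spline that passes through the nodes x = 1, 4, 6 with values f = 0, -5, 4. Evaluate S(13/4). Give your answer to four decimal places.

-5.5711

With m_i denoting the second derivative at x_i, h_i = 3, 2, and Δ_i = (y_(i+1) − y_i)/h_i = -5/3, 9/2:
  3·m_0 + 10·m_1 + 2·m_2 = 6(Δ_1 - Δ_0) = 37
Natural end conditions: m_0 = m_2 = 0.
Forward elimination and back-substitution give m_0 = 0, m_1 = 37/10, m_2 = 0.
On [1, 4], S(x) = 0 - 211/60·(x - 1) + 0·(x - 1)² + 37/180·(x - 1)³.
With (x - 1) = 9/4: S(13/4) = -7131/1280.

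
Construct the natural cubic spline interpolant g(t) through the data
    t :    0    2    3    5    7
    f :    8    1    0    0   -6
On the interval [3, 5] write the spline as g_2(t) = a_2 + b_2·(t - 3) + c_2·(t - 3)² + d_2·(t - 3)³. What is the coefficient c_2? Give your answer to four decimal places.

0.7500

With σ_i denoting the second derivative at x_i, h_i = 2, 1, 2, 2, and Δ_i = (y_(i+1) − y_i)/h_i = -7/2, -1, 0, -3:
  2·σ_0 + 6·σ_1 + 1·σ_2 = 6(Δ_1 - Δ_0) = 15
  1·σ_1 + 6·σ_2 + 2·σ_3 = 6(Δ_2 - Δ_1) = 6
  2·σ_2 + 8·σ_3 + 2·σ_4 = 6(Δ_3 - Δ_2) = -18
Natural end conditions: σ_0 = σ_4 = 0.
Hence σ_0 = 0, σ_1 = 9/4, σ_2 = 3/2, σ_3 = -21/8, σ_4 = 0.
On [3, 5], with g_2(t) = a_2 + b_2·(t - 3) + c_2·(t - 3)² + d_2·(t - 3)³: c_2 = σ_2/2 = 3/4, d_2 = (σ_3 - σ_2)/(6h_2) = -11/32, b_2 = Δ_2 - h_2(2σ_2 + σ_3)/6 = -1/8.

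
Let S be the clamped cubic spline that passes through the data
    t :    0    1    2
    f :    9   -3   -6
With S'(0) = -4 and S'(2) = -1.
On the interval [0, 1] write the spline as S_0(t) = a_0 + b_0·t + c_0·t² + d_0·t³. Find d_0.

10

Put σ_i = S'' at the i-th knot. Here h = (1, 1) and Δ = (-12, -3), so the interior equations h_(i-1)·σ_(i-1) + 2(h_(i-1)+h_i)·σ_i + h_i·σ_(i+1) = 6(Δ_i − Δ_(i-1)) read
  1·σ_0 + 4·σ_1 + 1·σ_2 = 6(Δ_1 - Δ_0) = 54
Clamped end conditions give two more equations: 2h_0·σ_0 + h_0·σ_1 = 6(Δ_0 - S'(0)) = -48 and h_1·σ_1 + 2h_1·σ_2 = 6(S'(2) - Δ_1) = 12.
Forward elimination and back-substitution give σ_0 = -36, σ_1 = 24, σ_2 = -6.
On [0, 1], with S_0(t) = a_0 + b_0·t + c_0·t² + d_0·t³: c_0 = σ_0/2 = -18, d_0 = (σ_1 - σ_0)/(6h_0) = 10, b_0 = Δ_0 - h_0(2σ_0 + σ_1)/6 = -4.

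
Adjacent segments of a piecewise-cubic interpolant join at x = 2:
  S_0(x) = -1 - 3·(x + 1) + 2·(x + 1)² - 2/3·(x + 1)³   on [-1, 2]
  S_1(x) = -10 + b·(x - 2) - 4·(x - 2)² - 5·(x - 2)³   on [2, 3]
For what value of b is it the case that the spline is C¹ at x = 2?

S_0'(x) = -3 + 4·(x + 1) - 2·(x + 1)², so S_0'(2) = -9. On the right, S_1'(2) = b, so b = -9.

-9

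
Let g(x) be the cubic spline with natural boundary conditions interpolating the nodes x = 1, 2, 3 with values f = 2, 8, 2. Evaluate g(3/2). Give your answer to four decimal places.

Write M_i for g''(x_i). With h_i = 1, 1 and divided differences Δ_i = 6, -6, the continuity of g' gives the tridiagonal system
  1·M_0 + 4·M_1 + 1·M_2 = 6(Δ_1 - Δ_0) = -72
Natural end conditions: M_0 = M_2 = 0.
Forward elimination and back-substitution give M_0 = 0, M_1 = -18, M_2 = 0.
On [1, 2], g(x) = 2 + 9·(x - 1) + 0·(x - 1)² - 3·(x - 1)³.
With (x - 1) = 1/2: g(3/2) = 49/8.

6.1250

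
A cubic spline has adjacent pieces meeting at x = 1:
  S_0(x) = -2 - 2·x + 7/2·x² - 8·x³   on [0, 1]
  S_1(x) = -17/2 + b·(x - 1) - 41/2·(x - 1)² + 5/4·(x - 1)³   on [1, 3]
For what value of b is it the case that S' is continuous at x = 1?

S_0'(x) = -2 + 7·x - 24·x², so S_0'(1) = -19. On the right, S_1'(1) = b, so b = -19.

-19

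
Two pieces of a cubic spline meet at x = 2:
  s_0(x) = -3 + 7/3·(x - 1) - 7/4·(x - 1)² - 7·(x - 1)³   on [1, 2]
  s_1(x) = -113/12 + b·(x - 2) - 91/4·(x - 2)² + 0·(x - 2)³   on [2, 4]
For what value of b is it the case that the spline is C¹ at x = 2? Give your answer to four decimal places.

s_0'(x) = 7/3 - 7/2·(x - 1) - 21·(x - 1)², so s_0'(2) = -133/6. On the right, s_1'(2) = b, so b = -133/6.

-22.1667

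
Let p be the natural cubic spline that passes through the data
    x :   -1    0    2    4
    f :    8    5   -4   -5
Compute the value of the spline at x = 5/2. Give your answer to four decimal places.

-5.0554

Put σ_i = p'' at the i-th knot. Here h = (1, 2, 2) and Δ = (-3, -9/2, -1/2), so the interior equations h_(i-1)·σ_(i-1) + 2(h_(i-1)+h_i)·σ_i + h_i·σ_(i+1) = 6(Δ_i − Δ_(i-1)) read
  1·σ_0 + 6·σ_1 + 2·σ_2 = 6(Δ_1 - Δ_0) = -9
  2·σ_1 + 8·σ_2 + 2·σ_3 = 6(Δ_2 - Δ_1) = 24
Natural end conditions: σ_0 = σ_3 = 0.
Solving: σ_0 = 0, σ_1 = -30/11, σ_2 = 81/22, σ_3 = 0.
On [2, 4], p(x) = -4 - 65/22·(x - 2) + 81/44·(x - 2)² - 27/88·(x - 2)³.
With (x - 2) = 1/2: p(5/2) = -3559/704.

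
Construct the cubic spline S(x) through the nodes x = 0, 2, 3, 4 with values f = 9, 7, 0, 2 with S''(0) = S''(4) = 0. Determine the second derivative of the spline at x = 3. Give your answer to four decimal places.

With m_i denoting the second derivative at x_i, h_i = 2, 1, 1, and Δ_i = (y_(i+1) − y_i)/h_i = -1, -7, 2:
  2·m_0 + 6·m_1 + 1·m_2 = 6(Δ_1 - Δ_0) = -36
  1·m_1 + 4·m_2 + 1·m_3 = 6(Δ_2 - Δ_1) = 54
Natural end conditions: m_0 = m_3 = 0.
Solving: m_0 = 0, m_1 = -198/23, m_2 = 360/23, m_3 = 0.

15.6522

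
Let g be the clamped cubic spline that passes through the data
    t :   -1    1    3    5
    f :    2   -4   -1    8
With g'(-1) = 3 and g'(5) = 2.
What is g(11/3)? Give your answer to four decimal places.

With M_i denoting the second derivative at x_i, h_i = 2, 2, 2, and Δ_i = (y_(i+1) − y_i)/h_i = -3, 3/2, 9/2:
  2·M_0 + 8·M_1 + 2·M_2 = 6(Δ_1 - Δ_0) = 27
  2·M_1 + 8·M_2 + 2·M_3 = 6(Δ_2 - Δ_1) = 18
Clamped end conditions give two more equations: 2h_0·M_0 + h_0·M_1 = 6(Δ_0 - g'(-1)) = -36 and h_2·M_2 + 2h_2·M_3 = 6(g'(5) - Δ_2) = -15.
Hence M_0 = -179/15, M_1 = 88/15, M_2 = 59/30, M_3 = -71/15.
On [3, 5], g(t) = -1 + 143/30·(t - 3) + 59/60·(t - 3)² - 67/120·(t - 3)³.
With (t - 3) = 2/3: g(11/3) = 992/405.

2.4494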